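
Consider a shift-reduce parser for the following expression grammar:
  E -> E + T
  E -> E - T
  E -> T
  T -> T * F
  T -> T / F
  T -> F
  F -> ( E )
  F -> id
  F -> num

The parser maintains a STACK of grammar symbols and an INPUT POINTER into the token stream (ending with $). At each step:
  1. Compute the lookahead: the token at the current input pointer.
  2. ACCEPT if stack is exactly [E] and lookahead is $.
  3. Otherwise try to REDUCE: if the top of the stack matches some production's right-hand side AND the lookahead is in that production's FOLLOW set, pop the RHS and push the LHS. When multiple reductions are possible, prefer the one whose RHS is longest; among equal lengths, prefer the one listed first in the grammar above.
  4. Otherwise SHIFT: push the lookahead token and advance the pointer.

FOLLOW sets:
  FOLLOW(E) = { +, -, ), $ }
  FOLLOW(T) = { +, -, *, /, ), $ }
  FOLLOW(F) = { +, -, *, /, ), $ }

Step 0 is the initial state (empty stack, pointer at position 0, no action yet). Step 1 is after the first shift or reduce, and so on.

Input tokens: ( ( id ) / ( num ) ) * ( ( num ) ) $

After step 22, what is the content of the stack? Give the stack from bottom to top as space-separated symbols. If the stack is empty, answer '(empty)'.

Step 1: shift (. Stack=[(] ptr=1 lookahead=( remaining=[( id ) / ( num ) ) * ( ( num ) ) $]
Step 2: shift (. Stack=[( (] ptr=2 lookahead=id remaining=[id ) / ( num ) ) * ( ( num ) ) $]
Step 3: shift id. Stack=[( ( id] ptr=3 lookahead=) remaining=[) / ( num ) ) * ( ( num ) ) $]
Step 4: reduce F->id. Stack=[( ( F] ptr=3 lookahead=) remaining=[) / ( num ) ) * ( ( num ) ) $]
Step 5: reduce T->F. Stack=[( ( T] ptr=3 lookahead=) remaining=[) / ( num ) ) * ( ( num ) ) $]
Step 6: reduce E->T. Stack=[( ( E] ptr=3 lookahead=) remaining=[) / ( num ) ) * ( ( num ) ) $]
Step 7: shift ). Stack=[( ( E )] ptr=4 lookahead=/ remaining=[/ ( num ) ) * ( ( num ) ) $]
Step 8: reduce F->( E ). Stack=[( F] ptr=4 lookahead=/ remaining=[/ ( num ) ) * ( ( num ) ) $]
Step 9: reduce T->F. Stack=[( T] ptr=4 lookahead=/ remaining=[/ ( num ) ) * ( ( num ) ) $]
Step 10: shift /. Stack=[( T /] ptr=5 lookahead=( remaining=[( num ) ) * ( ( num ) ) $]
Step 11: shift (. Stack=[( T / (] ptr=6 lookahead=num remaining=[num ) ) * ( ( num ) ) $]
Step 12: shift num. Stack=[( T / ( num] ptr=7 lookahead=) remaining=[) ) * ( ( num ) ) $]
Step 13: reduce F->num. Stack=[( T / ( F] ptr=7 lookahead=) remaining=[) ) * ( ( num ) ) $]
Step 14: reduce T->F. Stack=[( T / ( T] ptr=7 lookahead=) remaining=[) ) * ( ( num ) ) $]
Step 15: reduce E->T. Stack=[( T / ( E] ptr=7 lookahead=) remaining=[) ) * ( ( num ) ) $]
Step 16: shift ). Stack=[( T / ( E )] ptr=8 lookahead=) remaining=[) * ( ( num ) ) $]
Step 17: reduce F->( E ). Stack=[( T / F] ptr=8 lookahead=) remaining=[) * ( ( num ) ) $]
Step 18: reduce T->T / F. Stack=[( T] ptr=8 lookahead=) remaining=[) * ( ( num ) ) $]
Step 19: reduce E->T. Stack=[( E] ptr=8 lookahead=) remaining=[) * ( ( num ) ) $]
Step 20: shift ). Stack=[( E )] ptr=9 lookahead=* remaining=[* ( ( num ) ) $]
Step 21: reduce F->( E ). Stack=[F] ptr=9 lookahead=* remaining=[* ( ( num ) ) $]
Step 22: reduce T->F. Stack=[T] ptr=9 lookahead=* remaining=[* ( ( num ) ) $]

Answer: T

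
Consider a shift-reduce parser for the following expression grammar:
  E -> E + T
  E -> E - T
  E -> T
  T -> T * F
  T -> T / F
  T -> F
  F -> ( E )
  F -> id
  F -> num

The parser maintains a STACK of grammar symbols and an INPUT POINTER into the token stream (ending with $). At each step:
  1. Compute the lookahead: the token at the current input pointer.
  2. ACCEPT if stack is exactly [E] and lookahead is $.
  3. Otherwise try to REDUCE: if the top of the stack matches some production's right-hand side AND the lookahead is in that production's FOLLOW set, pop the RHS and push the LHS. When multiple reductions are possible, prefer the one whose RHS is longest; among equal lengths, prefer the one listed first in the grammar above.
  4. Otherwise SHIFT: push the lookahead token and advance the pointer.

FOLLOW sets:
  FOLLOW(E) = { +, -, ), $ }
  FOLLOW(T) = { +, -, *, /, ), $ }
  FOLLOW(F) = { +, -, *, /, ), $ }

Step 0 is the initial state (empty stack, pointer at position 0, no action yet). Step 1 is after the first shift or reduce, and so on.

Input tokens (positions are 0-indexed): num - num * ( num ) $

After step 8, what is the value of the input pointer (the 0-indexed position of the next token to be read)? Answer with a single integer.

Step 1: shift num. Stack=[num] ptr=1 lookahead=- remaining=[- num * ( num ) $]
Step 2: reduce F->num. Stack=[F] ptr=1 lookahead=- remaining=[- num * ( num ) $]
Step 3: reduce T->F. Stack=[T] ptr=1 lookahead=- remaining=[- num * ( num ) $]
Step 4: reduce E->T. Stack=[E] ptr=1 lookahead=- remaining=[- num * ( num ) $]
Step 5: shift -. Stack=[E -] ptr=2 lookahead=num remaining=[num * ( num ) $]
Step 6: shift num. Stack=[E - num] ptr=3 lookahead=* remaining=[* ( num ) $]
Step 7: reduce F->num. Stack=[E - F] ptr=3 lookahead=* remaining=[* ( num ) $]
Step 8: reduce T->F. Stack=[E - T] ptr=3 lookahead=* remaining=[* ( num ) $]

Answer: 3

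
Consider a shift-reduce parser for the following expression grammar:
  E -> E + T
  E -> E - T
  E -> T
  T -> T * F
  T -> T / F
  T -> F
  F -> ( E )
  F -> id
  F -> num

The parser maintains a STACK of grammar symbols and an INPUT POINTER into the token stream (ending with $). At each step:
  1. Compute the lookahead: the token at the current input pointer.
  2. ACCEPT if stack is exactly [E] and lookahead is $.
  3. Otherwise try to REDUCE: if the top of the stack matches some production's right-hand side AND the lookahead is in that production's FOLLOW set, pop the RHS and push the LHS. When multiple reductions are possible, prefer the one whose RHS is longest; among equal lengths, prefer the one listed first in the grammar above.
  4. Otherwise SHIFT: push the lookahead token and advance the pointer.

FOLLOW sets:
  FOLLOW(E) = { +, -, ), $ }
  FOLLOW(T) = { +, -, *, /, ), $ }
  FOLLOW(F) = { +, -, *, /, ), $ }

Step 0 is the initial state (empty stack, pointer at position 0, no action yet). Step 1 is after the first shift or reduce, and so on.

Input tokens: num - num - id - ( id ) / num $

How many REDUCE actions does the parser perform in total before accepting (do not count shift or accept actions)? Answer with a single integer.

Step 1: shift num. Stack=[num] ptr=1 lookahead=- remaining=[- num - id - ( id ) / num $]
Step 2: reduce F->num. Stack=[F] ptr=1 lookahead=- remaining=[- num - id - ( id ) / num $]
Step 3: reduce T->F. Stack=[T] ptr=1 lookahead=- remaining=[- num - id - ( id ) / num $]
Step 4: reduce E->T. Stack=[E] ptr=1 lookahead=- remaining=[- num - id - ( id ) / num $]
Step 5: shift -. Stack=[E -] ptr=2 lookahead=num remaining=[num - id - ( id ) / num $]
Step 6: shift num. Stack=[E - num] ptr=3 lookahead=- remaining=[- id - ( id ) / num $]
Step 7: reduce F->num. Stack=[E - F] ptr=3 lookahead=- remaining=[- id - ( id ) / num $]
Step 8: reduce T->F. Stack=[E - T] ptr=3 lookahead=- remaining=[- id - ( id ) / num $]
Step 9: reduce E->E - T. Stack=[E] ptr=3 lookahead=- remaining=[- id - ( id ) / num $]
Step 10: shift -. Stack=[E -] ptr=4 lookahead=id remaining=[id - ( id ) / num $]
Step 11: shift id. Stack=[E - id] ptr=5 lookahead=- remaining=[- ( id ) / num $]
Step 12: reduce F->id. Stack=[E - F] ptr=5 lookahead=- remaining=[- ( id ) / num $]
Step 13: reduce T->F. Stack=[E - T] ptr=5 lookahead=- remaining=[- ( id ) / num $]
Step 14: reduce E->E - T. Stack=[E] ptr=5 lookahead=- remaining=[- ( id ) / num $]
Step 15: shift -. Stack=[E -] ptr=6 lookahead=( remaining=[( id ) / num $]
Step 16: shift (. Stack=[E - (] ptr=7 lookahead=id remaining=[id ) / num $]
Step 17: shift id. Stack=[E - ( id] ptr=8 lookahead=) remaining=[) / num $]
Step 18: reduce F->id. Stack=[E - ( F] ptr=8 lookahead=) remaining=[) / num $]
Step 19: reduce T->F. Stack=[E - ( T] ptr=8 lookahead=) remaining=[) / num $]
Step 20: reduce E->T. Stack=[E - ( E] ptr=8 lookahead=) remaining=[) / num $]
Step 21: shift ). Stack=[E - ( E )] ptr=9 lookahead=/ remaining=[/ num $]
Step 22: reduce F->( E ). Stack=[E - F] ptr=9 lookahead=/ remaining=[/ num $]
Step 23: reduce T->F. Stack=[E - T] ptr=9 lookahead=/ remaining=[/ num $]
Step 24: shift /. Stack=[E - T /] ptr=10 lookahead=num remaining=[num $]
Step 25: shift num. Stack=[E - T / num] ptr=11 lookahead=$ remaining=[$]
Step 26: reduce F->num. Stack=[E - T / F] ptr=11 lookahead=$ remaining=[$]
Step 27: reduce T->T / F. Stack=[E - T] ptr=11 lookahead=$ remaining=[$]
Step 28: reduce E->E - T. Stack=[E] ptr=11 lookahead=$ remaining=[$]
Step 29: accept. Stack=[E] ptr=11 lookahead=$ remaining=[$]

Answer: 17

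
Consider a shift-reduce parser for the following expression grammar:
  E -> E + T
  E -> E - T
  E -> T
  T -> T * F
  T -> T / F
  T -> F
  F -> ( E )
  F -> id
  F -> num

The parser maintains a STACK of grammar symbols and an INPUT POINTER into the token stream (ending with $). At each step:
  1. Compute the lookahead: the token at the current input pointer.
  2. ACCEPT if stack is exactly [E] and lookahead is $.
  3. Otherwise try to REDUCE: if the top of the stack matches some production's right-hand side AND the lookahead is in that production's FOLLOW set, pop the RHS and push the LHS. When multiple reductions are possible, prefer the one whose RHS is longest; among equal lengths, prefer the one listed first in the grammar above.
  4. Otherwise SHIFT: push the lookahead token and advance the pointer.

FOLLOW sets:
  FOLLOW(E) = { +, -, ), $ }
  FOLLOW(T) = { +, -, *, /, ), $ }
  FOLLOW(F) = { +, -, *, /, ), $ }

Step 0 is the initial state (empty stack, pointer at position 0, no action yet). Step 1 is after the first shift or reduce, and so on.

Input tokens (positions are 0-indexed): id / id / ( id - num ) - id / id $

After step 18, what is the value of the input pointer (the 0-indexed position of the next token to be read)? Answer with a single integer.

Answer: 8

Derivation:
Step 1: shift id. Stack=[id] ptr=1 lookahead=/ remaining=[/ id / ( id - num ) - id / id $]
Step 2: reduce F->id. Stack=[F] ptr=1 lookahead=/ remaining=[/ id / ( id - num ) - id / id $]
Step 3: reduce T->F. Stack=[T] ptr=1 lookahead=/ remaining=[/ id / ( id - num ) - id / id $]
Step 4: shift /. Stack=[T /] ptr=2 lookahead=id remaining=[id / ( id - num ) - id / id $]
Step 5: shift id. Stack=[T / id] ptr=3 lookahead=/ remaining=[/ ( id - num ) - id / id $]
Step 6: reduce F->id. Stack=[T / F] ptr=3 lookahead=/ remaining=[/ ( id - num ) - id / id $]
Step 7: reduce T->T / F. Stack=[T] ptr=3 lookahead=/ remaining=[/ ( id - num ) - id / id $]
Step 8: shift /. Stack=[T /] ptr=4 lookahead=( remaining=[( id - num ) - id / id $]
Step 9: shift (. Stack=[T / (] ptr=5 lookahead=id remaining=[id - num ) - id / id $]
Step 10: shift id. Stack=[T / ( id] ptr=6 lookahead=- remaining=[- num ) - id / id $]
Step 11: reduce F->id. Stack=[T / ( F] ptr=6 lookahead=- remaining=[- num ) - id / id $]
Step 12: reduce T->F. Stack=[T / ( T] ptr=6 lookahead=- remaining=[- num ) - id / id $]
Step 13: reduce E->T. Stack=[T / ( E] ptr=6 lookahead=- remaining=[- num ) - id / id $]
Step 14: shift -. Stack=[T / ( E -] ptr=7 lookahead=num remaining=[num ) - id / id $]
Step 15: shift num. Stack=[T / ( E - num] ptr=8 lookahead=) remaining=[) - id / id $]
Step 16: reduce F->num. Stack=[T / ( E - F] ptr=8 lookahead=) remaining=[) - id / id $]
Step 17: reduce T->F. Stack=[T / ( E - T] ptr=8 lookahead=) remaining=[) - id / id $]
Step 18: reduce E->E - T. Stack=[T / ( E] ptr=8 lookahead=) remaining=[) - id / id $]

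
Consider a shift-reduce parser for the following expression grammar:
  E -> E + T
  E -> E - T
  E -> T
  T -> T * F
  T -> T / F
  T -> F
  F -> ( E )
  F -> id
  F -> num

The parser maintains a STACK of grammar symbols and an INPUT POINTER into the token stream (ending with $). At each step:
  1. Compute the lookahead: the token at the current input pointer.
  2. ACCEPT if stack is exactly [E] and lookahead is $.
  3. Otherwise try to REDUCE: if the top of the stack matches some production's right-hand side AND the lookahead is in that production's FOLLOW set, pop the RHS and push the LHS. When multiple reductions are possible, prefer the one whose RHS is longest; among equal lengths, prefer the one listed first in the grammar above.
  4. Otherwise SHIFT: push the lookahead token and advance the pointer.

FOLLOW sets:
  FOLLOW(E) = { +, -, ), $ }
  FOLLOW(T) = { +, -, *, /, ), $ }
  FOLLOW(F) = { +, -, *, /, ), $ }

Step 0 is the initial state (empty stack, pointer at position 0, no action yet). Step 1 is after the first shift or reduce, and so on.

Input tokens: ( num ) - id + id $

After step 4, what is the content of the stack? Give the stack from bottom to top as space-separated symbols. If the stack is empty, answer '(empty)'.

Answer: ( T

Derivation:
Step 1: shift (. Stack=[(] ptr=1 lookahead=num remaining=[num ) - id + id $]
Step 2: shift num. Stack=[( num] ptr=2 lookahead=) remaining=[) - id + id $]
Step 3: reduce F->num. Stack=[( F] ptr=2 lookahead=) remaining=[) - id + id $]
Step 4: reduce T->F. Stack=[( T] ptr=2 lookahead=) remaining=[) - id + id $]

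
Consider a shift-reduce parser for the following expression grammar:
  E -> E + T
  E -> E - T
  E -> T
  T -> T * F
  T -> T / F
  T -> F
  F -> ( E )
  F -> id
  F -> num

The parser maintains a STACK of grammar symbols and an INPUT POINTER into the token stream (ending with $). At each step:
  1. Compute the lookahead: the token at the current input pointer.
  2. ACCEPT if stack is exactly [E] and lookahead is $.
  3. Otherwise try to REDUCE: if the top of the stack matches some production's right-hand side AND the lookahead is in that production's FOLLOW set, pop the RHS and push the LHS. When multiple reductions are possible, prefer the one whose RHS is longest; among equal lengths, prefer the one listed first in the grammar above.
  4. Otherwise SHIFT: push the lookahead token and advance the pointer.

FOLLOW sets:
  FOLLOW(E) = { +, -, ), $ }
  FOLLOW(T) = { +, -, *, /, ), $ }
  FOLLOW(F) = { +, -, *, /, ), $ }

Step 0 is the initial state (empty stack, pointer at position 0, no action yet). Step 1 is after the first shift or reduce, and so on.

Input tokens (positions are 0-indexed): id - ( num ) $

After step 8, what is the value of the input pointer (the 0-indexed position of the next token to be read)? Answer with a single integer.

Step 1: shift id. Stack=[id] ptr=1 lookahead=- remaining=[- ( num ) $]
Step 2: reduce F->id. Stack=[F] ptr=1 lookahead=- remaining=[- ( num ) $]
Step 3: reduce T->F. Stack=[T] ptr=1 lookahead=- remaining=[- ( num ) $]
Step 4: reduce E->T. Stack=[E] ptr=1 lookahead=- remaining=[- ( num ) $]
Step 5: shift -. Stack=[E -] ptr=2 lookahead=( remaining=[( num ) $]
Step 6: shift (. Stack=[E - (] ptr=3 lookahead=num remaining=[num ) $]
Step 7: shift num. Stack=[E - ( num] ptr=4 lookahead=) remaining=[) $]
Step 8: reduce F->num. Stack=[E - ( F] ptr=4 lookahead=) remaining=[) $]

Answer: 4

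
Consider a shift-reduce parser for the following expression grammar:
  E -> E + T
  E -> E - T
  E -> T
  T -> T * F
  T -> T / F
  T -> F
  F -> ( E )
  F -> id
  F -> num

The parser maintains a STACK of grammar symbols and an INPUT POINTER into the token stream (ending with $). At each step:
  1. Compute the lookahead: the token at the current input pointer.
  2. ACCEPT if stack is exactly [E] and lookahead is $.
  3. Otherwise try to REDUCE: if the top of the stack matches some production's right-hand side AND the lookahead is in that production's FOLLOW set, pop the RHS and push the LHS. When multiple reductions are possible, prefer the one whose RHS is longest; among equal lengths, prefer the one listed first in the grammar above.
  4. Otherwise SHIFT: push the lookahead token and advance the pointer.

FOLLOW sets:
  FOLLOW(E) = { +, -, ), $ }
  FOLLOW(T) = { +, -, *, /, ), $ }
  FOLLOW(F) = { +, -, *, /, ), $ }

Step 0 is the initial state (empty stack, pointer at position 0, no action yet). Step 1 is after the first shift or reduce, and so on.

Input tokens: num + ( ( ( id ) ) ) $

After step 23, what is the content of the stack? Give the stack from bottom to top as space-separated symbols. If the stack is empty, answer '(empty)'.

Answer: E + T

Derivation:
Step 1: shift num. Stack=[num] ptr=1 lookahead=+ remaining=[+ ( ( ( id ) ) ) $]
Step 2: reduce F->num. Stack=[F] ptr=1 lookahead=+ remaining=[+ ( ( ( id ) ) ) $]
Step 3: reduce T->F. Stack=[T] ptr=1 lookahead=+ remaining=[+ ( ( ( id ) ) ) $]
Step 4: reduce E->T. Stack=[E] ptr=1 lookahead=+ remaining=[+ ( ( ( id ) ) ) $]
Step 5: shift +. Stack=[E +] ptr=2 lookahead=( remaining=[( ( ( id ) ) ) $]
Step 6: shift (. Stack=[E + (] ptr=3 lookahead=( remaining=[( ( id ) ) ) $]
Step 7: shift (. Stack=[E + ( (] ptr=4 lookahead=( remaining=[( id ) ) ) $]
Step 8: shift (. Stack=[E + ( ( (] ptr=5 lookahead=id remaining=[id ) ) ) $]
Step 9: shift id. Stack=[E + ( ( ( id] ptr=6 lookahead=) remaining=[) ) ) $]
Step 10: reduce F->id. Stack=[E + ( ( ( F] ptr=6 lookahead=) remaining=[) ) ) $]
Step 11: reduce T->F. Stack=[E + ( ( ( T] ptr=6 lookahead=) remaining=[) ) ) $]
Step 12: reduce E->T. Stack=[E + ( ( ( E] ptr=6 lookahead=) remaining=[) ) ) $]
Step 13: shift ). Stack=[E + ( ( ( E )] ptr=7 lookahead=) remaining=[) ) $]
Step 14: reduce F->( E ). Stack=[E + ( ( F] ptr=7 lookahead=) remaining=[) ) $]
Step 15: reduce T->F. Stack=[E + ( ( T] ptr=7 lookahead=) remaining=[) ) $]
Step 16: reduce E->T. Stack=[E + ( ( E] ptr=7 lookahead=) remaining=[) ) $]
Step 17: shift ). Stack=[E + ( ( E )] ptr=8 lookahead=) remaining=[) $]
Step 18: reduce F->( E ). Stack=[E + ( F] ptr=8 lookahead=) remaining=[) $]
Step 19: reduce T->F. Stack=[E + ( T] ptr=8 lookahead=) remaining=[) $]
Step 20: reduce E->T. Stack=[E + ( E] ptr=8 lookahead=) remaining=[) $]
Step 21: shift ). Stack=[E + ( E )] ptr=9 lookahead=$ remaining=[$]
Step 22: reduce F->( E ). Stack=[E + F] ptr=9 lookahead=$ remaining=[$]
Step 23: reduce T->F. Stack=[E + T] ptr=9 lookahead=$ remaining=[$]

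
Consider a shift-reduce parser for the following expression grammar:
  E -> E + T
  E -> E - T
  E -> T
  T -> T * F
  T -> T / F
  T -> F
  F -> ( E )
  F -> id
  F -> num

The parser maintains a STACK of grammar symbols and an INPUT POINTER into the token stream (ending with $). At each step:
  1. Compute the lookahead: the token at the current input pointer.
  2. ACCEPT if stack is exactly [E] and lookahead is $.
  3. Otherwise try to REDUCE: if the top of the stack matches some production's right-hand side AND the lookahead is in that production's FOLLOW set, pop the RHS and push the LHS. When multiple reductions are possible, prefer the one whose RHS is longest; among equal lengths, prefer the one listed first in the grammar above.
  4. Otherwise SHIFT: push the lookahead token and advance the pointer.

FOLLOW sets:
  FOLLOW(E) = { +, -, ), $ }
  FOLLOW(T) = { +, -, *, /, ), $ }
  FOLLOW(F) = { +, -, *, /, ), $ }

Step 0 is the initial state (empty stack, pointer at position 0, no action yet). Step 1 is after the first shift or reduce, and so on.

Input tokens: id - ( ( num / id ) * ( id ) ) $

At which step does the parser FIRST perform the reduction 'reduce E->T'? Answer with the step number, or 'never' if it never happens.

Step 1: shift id. Stack=[id] ptr=1 lookahead=- remaining=[- ( ( num / id ) * ( id ) ) $]
Step 2: reduce F->id. Stack=[F] ptr=1 lookahead=- remaining=[- ( ( num / id ) * ( id ) ) $]
Step 3: reduce T->F. Stack=[T] ptr=1 lookahead=- remaining=[- ( ( num / id ) * ( id ) ) $]
Step 4: reduce E->T. Stack=[E] ptr=1 lookahead=- remaining=[- ( ( num / id ) * ( id ) ) $]

Answer: 4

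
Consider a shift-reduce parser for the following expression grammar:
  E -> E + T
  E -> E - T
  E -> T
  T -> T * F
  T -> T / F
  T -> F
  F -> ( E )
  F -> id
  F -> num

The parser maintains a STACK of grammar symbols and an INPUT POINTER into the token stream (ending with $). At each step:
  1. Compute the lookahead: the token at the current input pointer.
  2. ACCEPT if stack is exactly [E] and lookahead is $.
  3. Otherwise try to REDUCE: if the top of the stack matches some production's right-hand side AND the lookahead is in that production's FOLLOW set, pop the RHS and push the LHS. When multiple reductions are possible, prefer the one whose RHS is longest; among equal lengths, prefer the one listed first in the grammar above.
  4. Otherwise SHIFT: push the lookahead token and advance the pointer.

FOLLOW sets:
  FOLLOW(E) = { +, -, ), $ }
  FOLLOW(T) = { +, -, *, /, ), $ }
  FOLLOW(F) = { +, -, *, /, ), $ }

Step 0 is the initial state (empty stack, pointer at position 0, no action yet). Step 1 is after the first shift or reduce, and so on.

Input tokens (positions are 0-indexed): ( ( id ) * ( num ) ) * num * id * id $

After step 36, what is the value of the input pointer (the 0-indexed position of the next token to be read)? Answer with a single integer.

Answer: 15

Derivation:
Step 1: shift (. Stack=[(] ptr=1 lookahead=( remaining=[( id ) * ( num ) ) * num * id * id $]
Step 2: shift (. Stack=[( (] ptr=2 lookahead=id remaining=[id ) * ( num ) ) * num * id * id $]
Step 3: shift id. Stack=[( ( id] ptr=3 lookahead=) remaining=[) * ( num ) ) * num * id * id $]
Step 4: reduce F->id. Stack=[( ( F] ptr=3 lookahead=) remaining=[) * ( num ) ) * num * id * id $]
Step 5: reduce T->F. Stack=[( ( T] ptr=3 lookahead=) remaining=[) * ( num ) ) * num * id * id $]
Step 6: reduce E->T. Stack=[( ( E] ptr=3 lookahead=) remaining=[) * ( num ) ) * num * id * id $]
Step 7: shift ). Stack=[( ( E )] ptr=4 lookahead=* remaining=[* ( num ) ) * num * id * id $]
Step 8: reduce F->( E ). Stack=[( F] ptr=4 lookahead=* remaining=[* ( num ) ) * num * id * id $]
Step 9: reduce T->F. Stack=[( T] ptr=4 lookahead=* remaining=[* ( num ) ) * num * id * id $]
Step 10: shift *. Stack=[( T *] ptr=5 lookahead=( remaining=[( num ) ) * num * id * id $]
Step 11: shift (. Stack=[( T * (] ptr=6 lookahead=num remaining=[num ) ) * num * id * id $]
Step 12: shift num. Stack=[( T * ( num] ptr=7 lookahead=) remaining=[) ) * num * id * id $]
Step 13: reduce F->num. Stack=[( T * ( F] ptr=7 lookahead=) remaining=[) ) * num * id * id $]
Step 14: reduce T->F. Stack=[( T * ( T] ptr=7 lookahead=) remaining=[) ) * num * id * id $]
Step 15: reduce E->T. Stack=[( T * ( E] ptr=7 lookahead=) remaining=[) ) * num * id * id $]
Step 16: shift ). Stack=[( T * ( E )] ptr=8 lookahead=) remaining=[) * num * id * id $]
Step 17: reduce F->( E ). Stack=[( T * F] ptr=8 lookahead=) remaining=[) * num * id * id $]
Step 18: reduce T->T * F. Stack=[( T] ptr=8 lookahead=) remaining=[) * num * id * id $]
Step 19: reduce E->T. Stack=[( E] ptr=8 lookahead=) remaining=[) * num * id * id $]
Step 20: shift ). Stack=[( E )] ptr=9 lookahead=* remaining=[* num * id * id $]
Step 21: reduce F->( E ). Stack=[F] ptr=9 lookahead=* remaining=[* num * id * id $]
Step 22: reduce T->F. Stack=[T] ptr=9 lookahead=* remaining=[* num * id * id $]
Step 23: shift *. Stack=[T *] ptr=10 lookahead=num remaining=[num * id * id $]
Step 24: shift num. Stack=[T * num] ptr=11 lookahead=* remaining=[* id * id $]
Step 25: reduce F->num. Stack=[T * F] ptr=11 lookahead=* remaining=[* id * id $]
Step 26: reduce T->T * F. Stack=[T] ptr=11 lookahead=* remaining=[* id * id $]
Step 27: shift *. Stack=[T *] ptr=12 lookahead=id remaining=[id * id $]
Step 28: shift id. Stack=[T * id] ptr=13 lookahead=* remaining=[* id $]
Step 29: reduce F->id. Stack=[T * F] ptr=13 lookahead=* remaining=[* id $]
Step 30: reduce T->T * F. Stack=[T] ptr=13 lookahead=* remaining=[* id $]
Step 31: shift *. Stack=[T *] ptr=14 lookahead=id remaining=[id $]
Step 32: shift id. Stack=[T * id] ptr=15 lookahead=$ remaining=[$]
Step 33: reduce F->id. Stack=[T * F] ptr=15 lookahead=$ remaining=[$]
Step 34: reduce T->T * F. Stack=[T] ptr=15 lookahead=$ remaining=[$]
Step 35: reduce E->T. Stack=[E] ptr=15 lookahead=$ remaining=[$]
Step 36: accept. Stack=[E] ptr=15 lookahead=$ remaining=[$]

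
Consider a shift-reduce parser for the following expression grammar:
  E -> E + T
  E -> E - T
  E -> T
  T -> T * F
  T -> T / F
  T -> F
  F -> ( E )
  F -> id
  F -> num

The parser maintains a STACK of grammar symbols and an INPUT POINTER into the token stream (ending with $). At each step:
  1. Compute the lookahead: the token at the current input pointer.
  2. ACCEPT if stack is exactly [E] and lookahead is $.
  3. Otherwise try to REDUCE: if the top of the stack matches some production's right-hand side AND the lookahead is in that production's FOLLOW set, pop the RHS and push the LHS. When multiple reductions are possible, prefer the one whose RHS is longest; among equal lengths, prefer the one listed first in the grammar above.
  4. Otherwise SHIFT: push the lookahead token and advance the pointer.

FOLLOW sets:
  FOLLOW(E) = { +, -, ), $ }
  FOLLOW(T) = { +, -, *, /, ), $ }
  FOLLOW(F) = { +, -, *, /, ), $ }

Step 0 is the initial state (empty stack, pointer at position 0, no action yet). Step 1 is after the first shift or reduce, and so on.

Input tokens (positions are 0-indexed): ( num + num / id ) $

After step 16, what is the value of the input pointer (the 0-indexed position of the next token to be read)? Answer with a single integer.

Step 1: shift (. Stack=[(] ptr=1 lookahead=num remaining=[num + num / id ) $]
Step 2: shift num. Stack=[( num] ptr=2 lookahead=+ remaining=[+ num / id ) $]
Step 3: reduce F->num. Stack=[( F] ptr=2 lookahead=+ remaining=[+ num / id ) $]
Step 4: reduce T->F. Stack=[( T] ptr=2 lookahead=+ remaining=[+ num / id ) $]
Step 5: reduce E->T. Stack=[( E] ptr=2 lookahead=+ remaining=[+ num / id ) $]
Step 6: shift +. Stack=[( E +] ptr=3 lookahead=num remaining=[num / id ) $]
Step 7: shift num. Stack=[( E + num] ptr=4 lookahead=/ remaining=[/ id ) $]
Step 8: reduce F->num. Stack=[( E + F] ptr=4 lookahead=/ remaining=[/ id ) $]
Step 9: reduce T->F. Stack=[( E + T] ptr=4 lookahead=/ remaining=[/ id ) $]
Step 10: shift /. Stack=[( E + T /] ptr=5 lookahead=id remaining=[id ) $]
Step 11: shift id. Stack=[( E + T / id] ptr=6 lookahead=) remaining=[) $]
Step 12: reduce F->id. Stack=[( E + T / F] ptr=6 lookahead=) remaining=[) $]
Step 13: reduce T->T / F. Stack=[( E + T] ptr=6 lookahead=) remaining=[) $]
Step 14: reduce E->E + T. Stack=[( E] ptr=6 lookahead=) remaining=[) $]
Step 15: shift ). Stack=[( E )] ptr=7 lookahead=$ remaining=[$]
Step 16: reduce F->( E ). Stack=[F] ptr=7 lookahead=$ remaining=[$]

Answer: 7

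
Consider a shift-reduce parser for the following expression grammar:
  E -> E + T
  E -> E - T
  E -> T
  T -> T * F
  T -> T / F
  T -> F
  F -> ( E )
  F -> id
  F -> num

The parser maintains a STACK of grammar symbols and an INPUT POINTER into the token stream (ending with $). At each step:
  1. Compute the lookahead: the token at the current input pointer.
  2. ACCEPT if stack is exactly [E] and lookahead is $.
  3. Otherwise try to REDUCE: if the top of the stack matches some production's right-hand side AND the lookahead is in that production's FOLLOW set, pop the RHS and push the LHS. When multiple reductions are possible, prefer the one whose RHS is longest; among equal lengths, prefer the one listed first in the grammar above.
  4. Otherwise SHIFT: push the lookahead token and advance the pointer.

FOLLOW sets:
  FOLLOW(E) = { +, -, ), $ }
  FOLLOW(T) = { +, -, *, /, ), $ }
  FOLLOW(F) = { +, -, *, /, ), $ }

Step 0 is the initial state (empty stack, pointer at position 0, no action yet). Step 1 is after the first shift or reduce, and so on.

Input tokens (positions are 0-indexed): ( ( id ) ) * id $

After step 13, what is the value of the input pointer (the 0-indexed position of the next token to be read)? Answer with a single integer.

Answer: 5

Derivation:
Step 1: shift (. Stack=[(] ptr=1 lookahead=( remaining=[( id ) ) * id $]
Step 2: shift (. Stack=[( (] ptr=2 lookahead=id remaining=[id ) ) * id $]
Step 3: shift id. Stack=[( ( id] ptr=3 lookahead=) remaining=[) ) * id $]
Step 4: reduce F->id. Stack=[( ( F] ptr=3 lookahead=) remaining=[) ) * id $]
Step 5: reduce T->F. Stack=[( ( T] ptr=3 lookahead=) remaining=[) ) * id $]
Step 6: reduce E->T. Stack=[( ( E] ptr=3 lookahead=) remaining=[) ) * id $]
Step 7: shift ). Stack=[( ( E )] ptr=4 lookahead=) remaining=[) * id $]
Step 8: reduce F->( E ). Stack=[( F] ptr=4 lookahead=) remaining=[) * id $]
Step 9: reduce T->F. Stack=[( T] ptr=4 lookahead=) remaining=[) * id $]
Step 10: reduce E->T. Stack=[( E] ptr=4 lookahead=) remaining=[) * id $]
Step 11: shift ). Stack=[( E )] ptr=5 lookahead=* remaining=[* id $]
Step 12: reduce F->( E ). Stack=[F] ptr=5 lookahead=* remaining=[* id $]
Step 13: reduce T->F. Stack=[T] ptr=5 lookahead=* remaining=[* id $]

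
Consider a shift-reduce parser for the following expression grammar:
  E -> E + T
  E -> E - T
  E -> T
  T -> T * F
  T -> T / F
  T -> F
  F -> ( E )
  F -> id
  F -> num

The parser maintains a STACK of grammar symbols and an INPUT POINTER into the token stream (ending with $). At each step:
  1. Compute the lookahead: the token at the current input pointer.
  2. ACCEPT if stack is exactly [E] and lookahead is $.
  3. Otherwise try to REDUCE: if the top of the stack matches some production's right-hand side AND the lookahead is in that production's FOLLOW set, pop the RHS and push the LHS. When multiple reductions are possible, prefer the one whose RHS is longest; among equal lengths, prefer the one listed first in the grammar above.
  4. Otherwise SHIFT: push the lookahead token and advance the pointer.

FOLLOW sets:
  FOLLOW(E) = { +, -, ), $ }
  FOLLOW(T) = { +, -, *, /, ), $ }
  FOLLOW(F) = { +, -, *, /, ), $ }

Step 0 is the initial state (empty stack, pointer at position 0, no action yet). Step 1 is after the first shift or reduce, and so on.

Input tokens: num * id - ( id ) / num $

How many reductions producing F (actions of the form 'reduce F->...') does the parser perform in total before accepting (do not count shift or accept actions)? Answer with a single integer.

Step 1: shift num. Stack=[num] ptr=1 lookahead=* remaining=[* id - ( id ) / num $]
Step 2: reduce F->num. Stack=[F] ptr=1 lookahead=* remaining=[* id - ( id ) / num $]
Step 3: reduce T->F. Stack=[T] ptr=1 lookahead=* remaining=[* id - ( id ) / num $]
Step 4: shift *. Stack=[T *] ptr=2 lookahead=id remaining=[id - ( id ) / num $]
Step 5: shift id. Stack=[T * id] ptr=3 lookahead=- remaining=[- ( id ) / num $]
Step 6: reduce F->id. Stack=[T * F] ptr=3 lookahead=- remaining=[- ( id ) / num $]
Step 7: reduce T->T * F. Stack=[T] ptr=3 lookahead=- remaining=[- ( id ) / num $]
Step 8: reduce E->T. Stack=[E] ptr=3 lookahead=- remaining=[- ( id ) / num $]
Step 9: shift -. Stack=[E -] ptr=4 lookahead=( remaining=[( id ) / num $]
Step 10: shift (. Stack=[E - (] ptr=5 lookahead=id remaining=[id ) / num $]
Step 11: shift id. Stack=[E - ( id] ptr=6 lookahead=) remaining=[) / num $]
Step 12: reduce F->id. Stack=[E - ( F] ptr=6 lookahead=) remaining=[) / num $]
Step 13: reduce T->F. Stack=[E - ( T] ptr=6 lookahead=) remaining=[) / num $]
Step 14: reduce E->T. Stack=[E - ( E] ptr=6 lookahead=) remaining=[) / num $]
Step 15: shift ). Stack=[E - ( E )] ptr=7 lookahead=/ remaining=[/ num $]
Step 16: reduce F->( E ). Stack=[E - F] ptr=7 lookahead=/ remaining=[/ num $]
Step 17: reduce T->F. Stack=[E - T] ptr=7 lookahead=/ remaining=[/ num $]
Step 18: shift /. Stack=[E - T /] ptr=8 lookahead=num remaining=[num $]
Step 19: shift num. Stack=[E - T / num] ptr=9 lookahead=$ remaining=[$]
Step 20: reduce F->num. Stack=[E - T / F] ptr=9 lookahead=$ remaining=[$]
Step 21: reduce T->T / F. Stack=[E - T] ptr=9 lookahead=$ remaining=[$]
Step 22: reduce E->E - T. Stack=[E] ptr=9 lookahead=$ remaining=[$]
Step 23: accept. Stack=[E] ptr=9 lookahead=$ remaining=[$]

Answer: 5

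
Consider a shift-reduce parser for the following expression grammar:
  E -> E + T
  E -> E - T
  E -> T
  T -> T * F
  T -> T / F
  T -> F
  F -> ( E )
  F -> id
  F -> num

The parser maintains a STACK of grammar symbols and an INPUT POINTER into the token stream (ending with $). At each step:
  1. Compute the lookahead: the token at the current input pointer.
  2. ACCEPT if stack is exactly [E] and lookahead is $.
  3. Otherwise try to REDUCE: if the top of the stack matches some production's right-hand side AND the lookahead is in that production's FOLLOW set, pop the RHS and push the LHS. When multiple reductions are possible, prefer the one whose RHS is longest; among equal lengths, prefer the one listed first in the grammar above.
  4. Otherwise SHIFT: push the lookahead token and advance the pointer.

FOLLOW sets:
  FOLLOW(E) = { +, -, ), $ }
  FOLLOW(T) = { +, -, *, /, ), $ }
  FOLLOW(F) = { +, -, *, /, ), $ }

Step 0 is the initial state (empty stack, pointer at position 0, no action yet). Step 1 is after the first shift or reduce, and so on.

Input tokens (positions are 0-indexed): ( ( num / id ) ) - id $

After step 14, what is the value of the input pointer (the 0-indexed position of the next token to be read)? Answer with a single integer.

Step 1: shift (. Stack=[(] ptr=1 lookahead=( remaining=[( num / id ) ) - id $]
Step 2: shift (. Stack=[( (] ptr=2 lookahead=num remaining=[num / id ) ) - id $]
Step 3: shift num. Stack=[( ( num] ptr=3 lookahead=/ remaining=[/ id ) ) - id $]
Step 4: reduce F->num. Stack=[( ( F] ptr=3 lookahead=/ remaining=[/ id ) ) - id $]
Step 5: reduce T->F. Stack=[( ( T] ptr=3 lookahead=/ remaining=[/ id ) ) - id $]
Step 6: shift /. Stack=[( ( T /] ptr=4 lookahead=id remaining=[id ) ) - id $]
Step 7: shift id. Stack=[( ( T / id] ptr=5 lookahead=) remaining=[) ) - id $]
Step 8: reduce F->id. Stack=[( ( T / F] ptr=5 lookahead=) remaining=[) ) - id $]
Step 9: reduce T->T / F. Stack=[( ( T] ptr=5 lookahead=) remaining=[) ) - id $]
Step 10: reduce E->T. Stack=[( ( E] ptr=5 lookahead=) remaining=[) ) - id $]
Step 11: shift ). Stack=[( ( E )] ptr=6 lookahead=) remaining=[) - id $]
Step 12: reduce F->( E ). Stack=[( F] ptr=6 lookahead=) remaining=[) - id $]
Step 13: reduce T->F. Stack=[( T] ptr=6 lookahead=) remaining=[) - id $]
Step 14: reduce E->T. Stack=[( E] ptr=6 lookahead=) remaining=[) - id $]

Answer: 6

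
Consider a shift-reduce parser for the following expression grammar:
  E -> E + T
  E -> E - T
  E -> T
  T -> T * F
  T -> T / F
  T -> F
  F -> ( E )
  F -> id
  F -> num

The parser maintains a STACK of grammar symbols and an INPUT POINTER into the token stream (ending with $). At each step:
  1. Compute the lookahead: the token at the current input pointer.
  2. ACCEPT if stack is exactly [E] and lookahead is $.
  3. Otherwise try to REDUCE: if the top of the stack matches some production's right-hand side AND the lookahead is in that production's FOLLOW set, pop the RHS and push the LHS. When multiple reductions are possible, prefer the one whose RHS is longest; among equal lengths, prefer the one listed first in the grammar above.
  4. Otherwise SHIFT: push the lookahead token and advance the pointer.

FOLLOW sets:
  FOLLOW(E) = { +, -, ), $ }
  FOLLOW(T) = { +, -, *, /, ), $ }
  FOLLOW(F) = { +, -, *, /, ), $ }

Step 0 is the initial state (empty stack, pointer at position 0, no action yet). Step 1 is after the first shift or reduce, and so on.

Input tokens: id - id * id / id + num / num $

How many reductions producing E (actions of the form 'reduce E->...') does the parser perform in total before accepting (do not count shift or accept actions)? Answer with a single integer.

Step 1: shift id. Stack=[id] ptr=1 lookahead=- remaining=[- id * id / id + num / num $]
Step 2: reduce F->id. Stack=[F] ptr=1 lookahead=- remaining=[- id * id / id + num / num $]
Step 3: reduce T->F. Stack=[T] ptr=1 lookahead=- remaining=[- id * id / id + num / num $]
Step 4: reduce E->T. Stack=[E] ptr=1 lookahead=- remaining=[- id * id / id + num / num $]
Step 5: shift -. Stack=[E -] ptr=2 lookahead=id remaining=[id * id / id + num / num $]
Step 6: shift id. Stack=[E - id] ptr=3 lookahead=* remaining=[* id / id + num / num $]
Step 7: reduce F->id. Stack=[E - F] ptr=3 lookahead=* remaining=[* id / id + num / num $]
Step 8: reduce T->F. Stack=[E - T] ptr=3 lookahead=* remaining=[* id / id + num / num $]
Step 9: shift *. Stack=[E - T *] ptr=4 lookahead=id remaining=[id / id + num / num $]
Step 10: shift id. Stack=[E - T * id] ptr=5 lookahead=/ remaining=[/ id + num / num $]
Step 11: reduce F->id. Stack=[E - T * F] ptr=5 lookahead=/ remaining=[/ id + num / num $]
Step 12: reduce T->T * F. Stack=[E - T] ptr=5 lookahead=/ remaining=[/ id + num / num $]
Step 13: shift /. Stack=[E - T /] ptr=6 lookahead=id remaining=[id + num / num $]
Step 14: shift id. Stack=[E - T / id] ptr=7 lookahead=+ remaining=[+ num / num $]
Step 15: reduce F->id. Stack=[E - T / F] ptr=7 lookahead=+ remaining=[+ num / num $]
Step 16: reduce T->T / F. Stack=[E - T] ptr=7 lookahead=+ remaining=[+ num / num $]
Step 17: reduce E->E - T. Stack=[E] ptr=7 lookahead=+ remaining=[+ num / num $]
Step 18: shift +. Stack=[E +] ptr=8 lookahead=num remaining=[num / num $]
Step 19: shift num. Stack=[E + num] ptr=9 lookahead=/ remaining=[/ num $]
Step 20: reduce F->num. Stack=[E + F] ptr=9 lookahead=/ remaining=[/ num $]
Step 21: reduce T->F. Stack=[E + T] ptr=9 lookahead=/ remaining=[/ num $]
Step 22: shift /. Stack=[E + T /] ptr=10 lookahead=num remaining=[num $]
Step 23: shift num. Stack=[E + T / num] ptr=11 lookahead=$ remaining=[$]
Step 24: reduce F->num. Stack=[E + T / F] ptr=11 lookahead=$ remaining=[$]
Step 25: reduce T->T / F. Stack=[E + T] ptr=11 lookahead=$ remaining=[$]
Step 26: reduce E->E + T. Stack=[E] ptr=11 lookahead=$ remaining=[$]
Step 27: accept. Stack=[E] ptr=11 lookahead=$ remaining=[$]

Answer: 3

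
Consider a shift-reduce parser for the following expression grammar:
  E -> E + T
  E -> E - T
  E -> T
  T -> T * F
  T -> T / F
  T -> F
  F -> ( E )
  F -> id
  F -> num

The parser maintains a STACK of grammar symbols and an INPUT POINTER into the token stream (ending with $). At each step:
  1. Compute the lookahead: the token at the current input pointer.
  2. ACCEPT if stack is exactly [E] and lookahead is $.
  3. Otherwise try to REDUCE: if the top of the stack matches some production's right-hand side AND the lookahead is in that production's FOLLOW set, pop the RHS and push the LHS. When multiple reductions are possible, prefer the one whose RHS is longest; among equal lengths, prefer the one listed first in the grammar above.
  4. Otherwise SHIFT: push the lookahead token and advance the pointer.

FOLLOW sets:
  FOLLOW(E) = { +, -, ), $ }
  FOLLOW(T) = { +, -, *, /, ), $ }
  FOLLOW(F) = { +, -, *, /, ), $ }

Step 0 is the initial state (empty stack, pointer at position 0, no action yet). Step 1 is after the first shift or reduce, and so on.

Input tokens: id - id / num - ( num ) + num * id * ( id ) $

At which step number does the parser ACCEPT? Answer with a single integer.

Answer: 42

Derivation:
Step 1: shift id. Stack=[id] ptr=1 lookahead=- remaining=[- id / num - ( num ) + num * id * ( id ) $]
Step 2: reduce F->id. Stack=[F] ptr=1 lookahead=- remaining=[- id / num - ( num ) + num * id * ( id ) $]
Step 3: reduce T->F. Stack=[T] ptr=1 lookahead=- remaining=[- id / num - ( num ) + num * id * ( id ) $]
Step 4: reduce E->T. Stack=[E] ptr=1 lookahead=- remaining=[- id / num - ( num ) + num * id * ( id ) $]
Step 5: shift -. Stack=[E -] ptr=2 lookahead=id remaining=[id / num - ( num ) + num * id * ( id ) $]
Step 6: shift id. Stack=[E - id] ptr=3 lookahead=/ remaining=[/ num - ( num ) + num * id * ( id ) $]
Step 7: reduce F->id. Stack=[E - F] ptr=3 lookahead=/ remaining=[/ num - ( num ) + num * id * ( id ) $]
Step 8: reduce T->F. Stack=[E - T] ptr=3 lookahead=/ remaining=[/ num - ( num ) + num * id * ( id ) $]
Step 9: shift /. Stack=[E - T /] ptr=4 lookahead=num remaining=[num - ( num ) + num * id * ( id ) $]
Step 10: shift num. Stack=[E - T / num] ptr=5 lookahead=- remaining=[- ( num ) + num * id * ( id ) $]
Step 11: reduce F->num. Stack=[E - T / F] ptr=5 lookahead=- remaining=[- ( num ) + num * id * ( id ) $]
Step 12: reduce T->T / F. Stack=[E - T] ptr=5 lookahead=- remaining=[- ( num ) + num * id * ( id ) $]
Step 13: reduce E->E - T. Stack=[E] ptr=5 lookahead=- remaining=[- ( num ) + num * id * ( id ) $]
Step 14: shift -. Stack=[E -] ptr=6 lookahead=( remaining=[( num ) + num * id * ( id ) $]
Step 15: shift (. Stack=[E - (] ptr=7 lookahead=num remaining=[num ) + num * id * ( id ) $]
Step 16: shift num. Stack=[E - ( num] ptr=8 lookahead=) remaining=[) + num * id * ( id ) $]
Step 17: reduce F->num. Stack=[E - ( F] ptr=8 lookahead=) remaining=[) + num * id * ( id ) $]
Step 18: reduce T->F. Stack=[E - ( T] ptr=8 lookahead=) remaining=[) + num * id * ( id ) $]
Step 19: reduce E->T. Stack=[E - ( E] ptr=8 lookahead=) remaining=[) + num * id * ( id ) $]
Step 20: shift ). Stack=[E - ( E )] ptr=9 lookahead=+ remaining=[+ num * id * ( id ) $]
Step 21: reduce F->( E ). Stack=[E - F] ptr=9 lookahead=+ remaining=[+ num * id * ( id ) $]
Step 22: reduce T->F. Stack=[E - T] ptr=9 lookahead=+ remaining=[+ num * id * ( id ) $]
Step 23: reduce E->E - T. Stack=[E] ptr=9 lookahead=+ remaining=[+ num * id * ( id ) $]
Step 24: shift +. Stack=[E +] ptr=10 lookahead=num remaining=[num * id * ( id ) $]
Step 25: shift num. Stack=[E + num] ptr=11 lookahead=* remaining=[* id * ( id ) $]
Step 26: reduce F->num. Stack=[E + F] ptr=11 lookahead=* remaining=[* id * ( id ) $]
Step 27: reduce T->F. Stack=[E + T] ptr=11 lookahead=* remaining=[* id * ( id ) $]
Step 28: shift *. Stack=[E + T *] ptr=12 lookahead=id remaining=[id * ( id ) $]
Step 29: shift id. Stack=[E + T * id] ptr=13 lookahead=* remaining=[* ( id ) $]
Step 30: reduce F->id. Stack=[E + T * F] ptr=13 lookahead=* remaining=[* ( id ) $]
Step 31: reduce T->T * F. Stack=[E + T] ptr=13 lookahead=* remaining=[* ( id ) $]
Step 32: shift *. Stack=[E + T *] ptr=14 lookahead=( remaining=[( id ) $]
Step 33: shift (. Stack=[E + T * (] ptr=15 lookahead=id remaining=[id ) $]
Step 34: shift id. Stack=[E + T * ( id] ptr=16 lookahead=) remaining=[) $]
Step 35: reduce F->id. Stack=[E + T * ( F] ptr=16 lookahead=) remaining=[) $]
Step 36: reduce T->F. Stack=[E + T * ( T] ptr=16 lookahead=) remaining=[) $]
Step 37: reduce E->T. Stack=[E + T * ( E] ptr=16 lookahead=) remaining=[) $]
Step 38: shift ). Stack=[E + T * ( E )] ptr=17 lookahead=$ remaining=[$]
Step 39: reduce F->( E ). Stack=[E + T * F] ptr=17 lookahead=$ remaining=[$]
Step 40: reduce T->T * F. Stack=[E + T] ptr=17 lookahead=$ remaining=[$]
Step 41: reduce E->E + T. Stack=[E] ptr=17 lookahead=$ remaining=[$]
Step 42: accept. Stack=[E] ptr=17 lookahead=$ remaining=[$]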